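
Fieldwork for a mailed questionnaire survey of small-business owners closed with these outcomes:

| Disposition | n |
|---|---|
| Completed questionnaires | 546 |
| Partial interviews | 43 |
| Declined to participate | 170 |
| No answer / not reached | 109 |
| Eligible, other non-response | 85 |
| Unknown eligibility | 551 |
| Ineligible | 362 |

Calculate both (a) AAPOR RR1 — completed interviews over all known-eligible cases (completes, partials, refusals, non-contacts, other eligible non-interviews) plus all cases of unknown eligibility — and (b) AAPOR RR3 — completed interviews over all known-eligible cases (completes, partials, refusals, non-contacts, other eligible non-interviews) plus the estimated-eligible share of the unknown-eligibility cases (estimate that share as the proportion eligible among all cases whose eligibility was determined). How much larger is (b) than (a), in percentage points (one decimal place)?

4.1

Num = 546
Denominator = 546 + 43 + 170 + 109 + 85 + 551 = 1504
RR1 = 546 / 1504 = 0.3630
Known eligible = 546 + 43 + 170 + 109 + 85 = 953
e = 953 / (953 + 362) = 953 / 1315 = 0.7247
Estimated eligible among unknowns = 0.7247 × 551 = 399.31
Denominator = 953 + 399.31 = 1352.31
RR3 = 546 / 1352.31 = 0.4038
Difference = 40.38 − 36.30 = 4.08 percentage points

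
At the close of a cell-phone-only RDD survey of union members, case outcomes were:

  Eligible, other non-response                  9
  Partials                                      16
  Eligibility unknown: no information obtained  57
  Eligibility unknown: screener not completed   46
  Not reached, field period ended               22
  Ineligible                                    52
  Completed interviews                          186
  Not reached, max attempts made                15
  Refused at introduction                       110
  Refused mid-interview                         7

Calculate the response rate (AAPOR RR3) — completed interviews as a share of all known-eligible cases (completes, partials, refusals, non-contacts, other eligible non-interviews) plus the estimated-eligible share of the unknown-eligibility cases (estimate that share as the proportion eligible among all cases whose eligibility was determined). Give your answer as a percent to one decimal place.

40.9%

Refusals = 110 + 7 = 117
No answer / not reached = 22 + 15 = 37
Unknown eligibility = 46 + 57 = 103
Numerator → 186
Eligible (known) → 186 + 16 + 117 + 37 + 9 = 365
e = 365 / (365 + 52) = 365 / 417 = 0.8753
Estimated eligible among unknowns → 0.8753 × 103 = 90.16
Denom → 365 + 90.16 = 455.16
RR3 = 186 / 455.16 = 0.4086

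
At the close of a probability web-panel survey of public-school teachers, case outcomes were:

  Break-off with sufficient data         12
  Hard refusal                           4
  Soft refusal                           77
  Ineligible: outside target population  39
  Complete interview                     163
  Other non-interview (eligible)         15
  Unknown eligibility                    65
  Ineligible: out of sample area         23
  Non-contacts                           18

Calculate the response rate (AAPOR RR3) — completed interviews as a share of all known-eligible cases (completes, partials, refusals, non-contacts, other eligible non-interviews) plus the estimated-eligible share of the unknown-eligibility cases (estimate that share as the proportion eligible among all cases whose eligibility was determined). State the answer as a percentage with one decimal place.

47.6%

Refused = 4 + 77 = 81
Ineligible = 39 + 23 = 62
Numerator: 163
Determined eligible: 163 + 12 + 81 + 18 + 15 = 289
e = 289 / (289 + 62) = 289 / 351 = 0.8234
Estimated eligible among unknowns: 0.8234 × 65 = 53.52
Base: 289 + 53.52 = 342.52
RR3 = 163 / 342.52 = 0.4759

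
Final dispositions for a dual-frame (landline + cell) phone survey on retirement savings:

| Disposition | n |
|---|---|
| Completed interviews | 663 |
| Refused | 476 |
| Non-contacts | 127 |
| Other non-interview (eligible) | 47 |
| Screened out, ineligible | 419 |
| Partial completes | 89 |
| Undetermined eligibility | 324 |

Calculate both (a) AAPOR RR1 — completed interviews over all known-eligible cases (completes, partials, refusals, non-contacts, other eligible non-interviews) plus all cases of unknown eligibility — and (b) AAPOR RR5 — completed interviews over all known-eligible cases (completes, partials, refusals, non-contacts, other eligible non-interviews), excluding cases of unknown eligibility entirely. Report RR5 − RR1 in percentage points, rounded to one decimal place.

8.9

Numerator: 663
Denominator: 663 + 89 + 476 + 127 + 47 + 324 = 1726
RR1 = 663 / 1726 = 0.3841
Denominator: 663 + 89 + 476 + 127 + 47 = 1402
RR5 = 663 / 1402 = 0.4729
Difference = 47.29 − 38.41 = 8.88 percentage points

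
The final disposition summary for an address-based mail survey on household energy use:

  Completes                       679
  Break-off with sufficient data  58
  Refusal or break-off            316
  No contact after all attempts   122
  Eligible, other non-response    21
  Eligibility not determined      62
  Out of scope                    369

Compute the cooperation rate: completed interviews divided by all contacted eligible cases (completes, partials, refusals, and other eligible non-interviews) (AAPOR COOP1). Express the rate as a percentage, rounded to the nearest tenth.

63.2%

Numerator → 679
Denom → 679 + 58 + 316 + 21 = 1074
COOP1 = 679 / 1074 = 0.6322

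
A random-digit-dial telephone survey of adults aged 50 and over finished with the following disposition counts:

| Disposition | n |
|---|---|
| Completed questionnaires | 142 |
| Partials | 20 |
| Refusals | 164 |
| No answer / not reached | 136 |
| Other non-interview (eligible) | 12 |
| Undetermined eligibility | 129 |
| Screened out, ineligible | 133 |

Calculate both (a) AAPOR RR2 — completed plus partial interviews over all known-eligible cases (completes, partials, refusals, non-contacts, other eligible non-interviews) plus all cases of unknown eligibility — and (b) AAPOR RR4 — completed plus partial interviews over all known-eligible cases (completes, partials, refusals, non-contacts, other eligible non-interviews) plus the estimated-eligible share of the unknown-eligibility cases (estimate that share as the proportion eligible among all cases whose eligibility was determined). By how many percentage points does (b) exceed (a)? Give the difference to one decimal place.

Top = 142 + 20 = 162
Base = 142 + 20 + 164 + 136 + 12 + 129 = 603
RR2 = 162 / 603 = 0.2687
Known eligible = 142 + 20 + 164 + 136 + 12 = 474
e = 474 / (474 + 133) = 474 / 607 = 0.7809
Eligible share of unknowns = 0.7809 × 129 = 100.74
Base = 474 + 100.74 = 574.74
RR4 = 162 / 574.74 = 0.2819
Difference = 28.19 − 26.87 = 1.32 percentage points

1.3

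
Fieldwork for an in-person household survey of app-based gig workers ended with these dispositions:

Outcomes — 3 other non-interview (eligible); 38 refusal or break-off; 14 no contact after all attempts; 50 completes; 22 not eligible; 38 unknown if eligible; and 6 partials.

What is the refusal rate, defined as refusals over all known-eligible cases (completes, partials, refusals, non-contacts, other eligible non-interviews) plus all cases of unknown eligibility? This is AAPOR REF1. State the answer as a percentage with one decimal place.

Numerator = 38
Base = 50 + 6 + 38 + 14 + 3 + 38 = 149
REF1 = 38 / 149 = 0.2550

25.5%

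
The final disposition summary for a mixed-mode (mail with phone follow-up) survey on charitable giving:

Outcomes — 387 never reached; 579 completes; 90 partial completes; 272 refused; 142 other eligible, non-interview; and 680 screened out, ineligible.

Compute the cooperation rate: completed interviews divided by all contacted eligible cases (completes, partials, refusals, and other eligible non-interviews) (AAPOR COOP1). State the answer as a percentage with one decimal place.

53.5%

Top: 579
Denom: 579 + 90 + 272 + 142 = 1083
COOP1 = 579 / 1083 = 0.5346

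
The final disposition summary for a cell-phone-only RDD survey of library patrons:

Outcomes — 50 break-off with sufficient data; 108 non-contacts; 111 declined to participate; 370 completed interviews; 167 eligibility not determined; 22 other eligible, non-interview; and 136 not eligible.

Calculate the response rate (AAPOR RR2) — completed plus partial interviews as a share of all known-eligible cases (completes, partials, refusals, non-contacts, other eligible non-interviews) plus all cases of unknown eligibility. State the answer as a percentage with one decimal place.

Numerator = 370 + 50 = 420
Base = 370 + 50 + 111 + 108 + 22 + 167 = 828
RR2 = 420 / 828 = 0.5072

50.7%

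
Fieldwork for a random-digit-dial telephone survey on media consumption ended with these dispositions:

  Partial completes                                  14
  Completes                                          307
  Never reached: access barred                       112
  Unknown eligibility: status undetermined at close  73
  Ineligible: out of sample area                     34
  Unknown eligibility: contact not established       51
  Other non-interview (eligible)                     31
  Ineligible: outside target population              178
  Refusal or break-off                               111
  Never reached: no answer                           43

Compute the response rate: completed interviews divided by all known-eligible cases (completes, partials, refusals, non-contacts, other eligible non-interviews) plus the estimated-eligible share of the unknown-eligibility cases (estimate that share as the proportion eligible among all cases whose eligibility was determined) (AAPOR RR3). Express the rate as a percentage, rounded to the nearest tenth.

43.2%

No contact after all attempts = 43 + 112 = 155
Undetermined eligibility = 51 + 73 = 124
Not eligible = 178 + 34 = 212
Top: 307
Eligible (known): 307 + 14 + 111 + 155 + 31 = 618
e = 618 / (618 + 212) = 618 / 830 = 0.7446
Estimated eligible among unknowns: 0.7446 × 124 = 92.33
Base: 618 + 92.33 = 710.33
RR3 = 307 / 710.33 = 0.4322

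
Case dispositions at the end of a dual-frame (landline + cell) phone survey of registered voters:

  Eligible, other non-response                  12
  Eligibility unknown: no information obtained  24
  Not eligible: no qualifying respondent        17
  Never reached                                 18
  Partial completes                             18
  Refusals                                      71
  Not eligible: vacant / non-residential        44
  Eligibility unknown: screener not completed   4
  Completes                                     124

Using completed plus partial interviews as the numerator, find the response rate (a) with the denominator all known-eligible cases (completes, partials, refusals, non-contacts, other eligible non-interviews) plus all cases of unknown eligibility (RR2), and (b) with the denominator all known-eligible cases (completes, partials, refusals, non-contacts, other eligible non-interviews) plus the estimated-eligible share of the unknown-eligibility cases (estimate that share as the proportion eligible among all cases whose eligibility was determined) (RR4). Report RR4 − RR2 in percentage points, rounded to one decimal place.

Undetermined eligibility = 4 + 24 = 28
Ineligible = 17 + 44 = 61
Num = 124 + 18 = 142
Denominator = 124 + 18 + 71 + 18 + 12 + 28 = 271
RR2 = 142 / 271 = 0.5240
Determined eligible = 124 + 18 + 71 + 18 + 12 = 243
e = 243 / (243 + 61) = 243 / 304 = 0.7993
Estimated eligible among unknowns = 0.7993 × 28 = 22.38
Denominator = 243 + 22.38 = 265.38
RR4 = 142 / 265.38 = 0.5351
Difference = 53.51 − 52.40 = 1.11 percentage points

1.1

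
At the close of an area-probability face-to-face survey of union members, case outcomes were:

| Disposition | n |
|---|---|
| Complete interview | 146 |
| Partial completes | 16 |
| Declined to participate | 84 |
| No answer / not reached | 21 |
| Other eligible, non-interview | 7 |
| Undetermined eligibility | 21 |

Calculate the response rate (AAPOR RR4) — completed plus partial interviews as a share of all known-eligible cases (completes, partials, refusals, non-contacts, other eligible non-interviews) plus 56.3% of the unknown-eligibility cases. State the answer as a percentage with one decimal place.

Top = 146 + 16 = 162
Determined eligible = 146 + 16 + 84 + 21 + 7 = 274
Estimated eligible among unknowns = 0.5630 × 21 = 11.82
Denominator = 274 + 11.82 = 285.82
RR4 = 162 / 285.82 = 0.5668

56.7%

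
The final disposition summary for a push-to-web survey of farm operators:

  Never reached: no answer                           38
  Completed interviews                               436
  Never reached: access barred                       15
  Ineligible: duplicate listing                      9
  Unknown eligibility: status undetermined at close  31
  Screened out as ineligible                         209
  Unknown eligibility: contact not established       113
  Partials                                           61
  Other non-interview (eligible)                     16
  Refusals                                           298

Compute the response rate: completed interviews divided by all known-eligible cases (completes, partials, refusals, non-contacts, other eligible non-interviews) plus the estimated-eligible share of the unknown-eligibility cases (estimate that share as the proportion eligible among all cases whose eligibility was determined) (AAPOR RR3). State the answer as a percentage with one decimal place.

No contact after all attempts = 38 + 15 = 53
Unknown eligibility = 113 + 31 = 144
Out of scope = 209 + 9 = 218
Numerator → 436
Known eligible → 436 + 61 + 298 + 53 + 16 = 864
e = 864 / (864 + 218) = 864 / 1082 = 0.7985
e × U → 0.7985 × 144 = 114.98
Base → 864 + 114.98 = 978.98
RR3 = 436 / 978.98 = 0.4454

44.5%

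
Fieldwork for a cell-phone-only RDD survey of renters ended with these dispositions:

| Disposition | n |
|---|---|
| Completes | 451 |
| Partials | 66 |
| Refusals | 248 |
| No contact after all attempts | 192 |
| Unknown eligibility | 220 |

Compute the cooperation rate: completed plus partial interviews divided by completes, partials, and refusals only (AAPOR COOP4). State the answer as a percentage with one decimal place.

Numerator → 451 + 66 = 517
Denom → 451 + 66 + 248 = 765
COOP4 = 517 / 765 = 0.6758

67.6%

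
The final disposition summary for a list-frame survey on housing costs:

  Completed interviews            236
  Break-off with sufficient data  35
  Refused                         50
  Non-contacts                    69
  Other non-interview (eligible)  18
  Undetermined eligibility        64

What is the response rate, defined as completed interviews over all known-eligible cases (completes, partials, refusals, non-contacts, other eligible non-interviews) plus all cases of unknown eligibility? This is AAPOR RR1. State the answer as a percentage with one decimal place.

50.0%

Numerator: 236
Denominator: 236 + 35 + 50 + 69 + 18 + 64 = 472
RR1 = 236 / 472 = 0.5000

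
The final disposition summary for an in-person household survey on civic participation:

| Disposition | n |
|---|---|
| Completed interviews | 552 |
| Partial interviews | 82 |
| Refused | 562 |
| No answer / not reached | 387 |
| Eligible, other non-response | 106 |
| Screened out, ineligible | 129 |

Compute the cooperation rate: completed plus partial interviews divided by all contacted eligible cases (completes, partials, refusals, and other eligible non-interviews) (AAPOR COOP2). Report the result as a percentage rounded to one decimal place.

Num → 552 + 82 = 634
Denom → 552 + 82 + 562 + 106 = 1302
COOP2 = 634 / 1302 = 0.4869

48.7%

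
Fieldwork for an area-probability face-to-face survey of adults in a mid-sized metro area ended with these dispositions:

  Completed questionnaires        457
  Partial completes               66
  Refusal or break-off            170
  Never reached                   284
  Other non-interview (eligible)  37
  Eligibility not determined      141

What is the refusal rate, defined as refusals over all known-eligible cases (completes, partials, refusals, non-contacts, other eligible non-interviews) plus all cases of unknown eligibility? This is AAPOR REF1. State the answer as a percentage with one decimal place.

Top = 170
Base = 457 + 66 + 170 + 284 + 37 + 141 = 1155
REF1 = 170 / 1155 = 0.1472

14.7%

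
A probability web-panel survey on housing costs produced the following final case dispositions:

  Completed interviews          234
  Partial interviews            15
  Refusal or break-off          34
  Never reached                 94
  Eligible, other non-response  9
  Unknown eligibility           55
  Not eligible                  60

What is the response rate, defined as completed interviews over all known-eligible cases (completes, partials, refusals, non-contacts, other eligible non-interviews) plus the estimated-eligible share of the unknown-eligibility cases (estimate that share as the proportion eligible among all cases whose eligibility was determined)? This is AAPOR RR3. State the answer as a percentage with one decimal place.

54.0%

Numerator → 234
Known eligible → 234 + 15 + 34 + 94 + 9 = 386
e = 386 / (386 + 60) = 386 / 446 = 0.8655
Eligible share of unknowns → 0.8655 × 55 = 47.60
Denom → 386 + 47.60 = 433.60
RR3 = 234 / 433.60 = 0.5397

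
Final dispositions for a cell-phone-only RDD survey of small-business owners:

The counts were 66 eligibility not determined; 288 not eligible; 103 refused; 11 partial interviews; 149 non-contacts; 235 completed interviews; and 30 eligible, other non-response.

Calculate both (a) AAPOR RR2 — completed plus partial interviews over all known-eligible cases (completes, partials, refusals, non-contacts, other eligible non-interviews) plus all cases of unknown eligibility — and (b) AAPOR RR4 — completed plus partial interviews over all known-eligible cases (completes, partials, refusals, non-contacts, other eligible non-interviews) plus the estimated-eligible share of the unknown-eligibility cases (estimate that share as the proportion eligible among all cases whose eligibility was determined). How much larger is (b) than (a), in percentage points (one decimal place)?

Top = 235 + 11 = 246
Denom = 235 + 11 + 103 + 149 + 30 + 66 = 594
RR2 = 246 / 594 = 0.4141
Known eligible = 235 + 11 + 103 + 149 + 30 = 528
e = 528 / (528 + 288) = 528 / 816 = 0.6471
e × U = 0.6471 × 66 = 42.71
Denom = 528 + 42.71 = 570.71
RR4 = 246 / 570.71 = 0.4310
Difference = 43.10 − 41.41 = 1.69 percentage points

1.7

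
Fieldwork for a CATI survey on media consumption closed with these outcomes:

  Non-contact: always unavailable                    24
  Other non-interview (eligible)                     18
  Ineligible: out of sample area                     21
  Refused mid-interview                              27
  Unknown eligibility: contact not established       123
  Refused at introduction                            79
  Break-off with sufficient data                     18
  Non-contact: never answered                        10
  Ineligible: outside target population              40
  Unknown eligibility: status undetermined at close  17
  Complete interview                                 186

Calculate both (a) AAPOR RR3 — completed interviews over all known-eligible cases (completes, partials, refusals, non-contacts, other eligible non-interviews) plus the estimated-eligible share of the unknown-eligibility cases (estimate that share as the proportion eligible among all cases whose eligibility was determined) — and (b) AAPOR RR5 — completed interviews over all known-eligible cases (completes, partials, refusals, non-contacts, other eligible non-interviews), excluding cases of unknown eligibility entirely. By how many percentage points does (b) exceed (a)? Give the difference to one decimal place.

12.8

Refusals = 79 + 27 = 106
No answer / not reached = 10 + 24 = 34
Undetermined eligibility = 123 + 17 = 140
Not eligible = 40 + 21 = 61
Numerator → 186
Known eligible → 186 + 18 + 106 + 34 + 18 = 362
e = 362 / (362 + 61) = 362 / 423 = 0.8558
Estimated eligible among unknowns → 0.8558 × 140 = 119.81
Denominator → 362 + 119.81 = 481.81
RR3 = 186 / 481.81 = 0.3860
Denominator → 186 + 18 + 106 + 34 + 18 = 362
RR5 = 186 / 362 = 0.5138
Difference = 51.38 − 38.60 = 12.78 percentage points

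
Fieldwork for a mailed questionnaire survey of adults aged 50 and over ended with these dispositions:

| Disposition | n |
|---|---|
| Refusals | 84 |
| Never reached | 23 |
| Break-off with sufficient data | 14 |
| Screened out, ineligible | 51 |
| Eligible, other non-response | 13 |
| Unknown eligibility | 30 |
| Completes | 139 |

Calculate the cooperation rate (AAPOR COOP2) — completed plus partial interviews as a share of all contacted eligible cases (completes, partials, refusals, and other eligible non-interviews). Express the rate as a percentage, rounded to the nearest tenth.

61.2%

Top: 139 + 14 = 153
Base: 139 + 14 + 84 + 13 = 250
COOP2 = 153 / 250 = 0.6120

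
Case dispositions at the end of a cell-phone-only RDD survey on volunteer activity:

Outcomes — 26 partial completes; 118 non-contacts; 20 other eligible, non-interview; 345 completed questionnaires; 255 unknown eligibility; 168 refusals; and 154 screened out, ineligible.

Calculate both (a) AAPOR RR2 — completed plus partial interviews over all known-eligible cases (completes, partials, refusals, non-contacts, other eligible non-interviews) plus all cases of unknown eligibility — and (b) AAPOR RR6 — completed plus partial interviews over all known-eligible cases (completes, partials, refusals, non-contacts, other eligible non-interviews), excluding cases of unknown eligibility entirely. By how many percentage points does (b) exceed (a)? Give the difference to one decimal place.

15.0

Top: 345 + 26 = 371
Base: 345 + 26 + 168 + 118 + 20 + 255 = 932
RR2 = 371 / 932 = 0.3981
Base: 345 + 26 + 168 + 118 + 20 = 677
RR6 = 371 / 677 = 0.5480
Difference = 54.80 − 39.81 = 14.99 percentage points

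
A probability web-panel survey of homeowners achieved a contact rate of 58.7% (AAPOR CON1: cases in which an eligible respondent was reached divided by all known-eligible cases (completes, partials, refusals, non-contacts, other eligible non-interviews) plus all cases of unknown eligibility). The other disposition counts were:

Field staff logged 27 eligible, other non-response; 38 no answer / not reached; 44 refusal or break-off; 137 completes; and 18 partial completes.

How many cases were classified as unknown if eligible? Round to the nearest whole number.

121

Top → 137 + 18 + 44 + 27 = 226
CON1 = 226 / D = 0.587
D = 226 / 0.587 = 385.0
Remaining denominator categories sum to 264
unknown if eligible = 385.0 − 264 ≈ 121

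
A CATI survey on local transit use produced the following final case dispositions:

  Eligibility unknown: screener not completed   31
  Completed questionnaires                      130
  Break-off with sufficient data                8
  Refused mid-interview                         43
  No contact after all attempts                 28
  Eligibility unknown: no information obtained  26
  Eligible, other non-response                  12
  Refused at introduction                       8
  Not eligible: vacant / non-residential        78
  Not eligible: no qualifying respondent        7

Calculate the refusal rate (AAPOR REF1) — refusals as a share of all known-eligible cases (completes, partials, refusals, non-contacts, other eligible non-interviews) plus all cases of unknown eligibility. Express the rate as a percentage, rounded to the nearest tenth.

17.8%

Refusals = 8 + 43 = 51
Unknown if eligible = 31 + 26 = 57
Screened out, ineligible = 7 + 78 = 85
Numerator = 51
Denominator = 130 + 8 + 51 + 28 + 12 + 57 = 286
REF1 = 51 / 286 = 0.1783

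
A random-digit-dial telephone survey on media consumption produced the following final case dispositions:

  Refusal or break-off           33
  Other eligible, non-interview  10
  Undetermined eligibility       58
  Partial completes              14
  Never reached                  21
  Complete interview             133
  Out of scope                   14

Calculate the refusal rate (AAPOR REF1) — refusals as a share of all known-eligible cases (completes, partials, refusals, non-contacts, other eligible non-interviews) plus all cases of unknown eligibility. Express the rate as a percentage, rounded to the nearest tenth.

Numerator → 33
Denom → 133 + 14 + 33 + 21 + 10 + 58 = 269
REF1 = 33 / 269 = 0.1227

12.3%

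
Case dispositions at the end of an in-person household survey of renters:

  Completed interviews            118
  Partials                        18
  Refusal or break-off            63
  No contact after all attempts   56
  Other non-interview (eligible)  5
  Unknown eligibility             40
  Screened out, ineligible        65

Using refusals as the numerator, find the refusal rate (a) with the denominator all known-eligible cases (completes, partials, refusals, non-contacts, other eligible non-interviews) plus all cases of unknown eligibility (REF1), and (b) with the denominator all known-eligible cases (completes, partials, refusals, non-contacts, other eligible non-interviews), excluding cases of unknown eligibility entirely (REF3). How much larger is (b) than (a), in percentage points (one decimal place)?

Numerator → 63
Denom → 118 + 18 + 63 + 56 + 5 + 40 = 300
REF1 = 63 / 300 = 0.2100
Denom → 118 + 18 + 63 + 56 + 5 = 260
REF3 = 63 / 260 = 0.2423
Difference = 24.23 − 21.00 = 3.23 percentage points

3.2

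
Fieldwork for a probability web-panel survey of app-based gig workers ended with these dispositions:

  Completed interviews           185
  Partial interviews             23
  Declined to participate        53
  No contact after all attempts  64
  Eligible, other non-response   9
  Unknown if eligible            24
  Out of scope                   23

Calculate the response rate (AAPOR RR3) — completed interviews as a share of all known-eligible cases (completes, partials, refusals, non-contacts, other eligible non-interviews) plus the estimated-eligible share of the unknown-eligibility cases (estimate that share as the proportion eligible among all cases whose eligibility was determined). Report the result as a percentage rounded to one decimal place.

Numerator = 185
Known eligible = 185 + 23 + 53 + 64 + 9 = 334
e = 334 / (334 + 23) = 334 / 357 = 0.9356
e × U = 0.9356 × 24 = 22.45
Base = 334 + 22.45 = 356.45
RR3 = 185 / 356.45 = 0.5190

51.9%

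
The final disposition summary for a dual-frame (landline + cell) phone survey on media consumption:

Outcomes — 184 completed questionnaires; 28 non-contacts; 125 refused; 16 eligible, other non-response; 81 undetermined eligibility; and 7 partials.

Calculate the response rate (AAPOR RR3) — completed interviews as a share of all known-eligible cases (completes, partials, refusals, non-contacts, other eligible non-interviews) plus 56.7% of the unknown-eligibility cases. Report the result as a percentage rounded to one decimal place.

45.3%

Top: 184
Known eligible: 184 + 7 + 125 + 28 + 16 = 360
Estimated eligible among unknowns: 0.5670 × 81 = 45.93
Denom: 360 + 45.93 = 405.93
RR3 = 184 / 405.93 = 0.4533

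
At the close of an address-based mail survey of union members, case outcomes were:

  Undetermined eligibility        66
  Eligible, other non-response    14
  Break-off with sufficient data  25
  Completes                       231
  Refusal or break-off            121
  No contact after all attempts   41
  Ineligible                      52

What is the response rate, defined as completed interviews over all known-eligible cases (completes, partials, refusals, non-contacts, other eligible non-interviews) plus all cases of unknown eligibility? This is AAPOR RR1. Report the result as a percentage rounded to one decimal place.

Top: 231
Denom: 231 + 25 + 121 + 41 + 14 + 66 = 498
RR1 = 231 / 498 = 0.4639

46.4%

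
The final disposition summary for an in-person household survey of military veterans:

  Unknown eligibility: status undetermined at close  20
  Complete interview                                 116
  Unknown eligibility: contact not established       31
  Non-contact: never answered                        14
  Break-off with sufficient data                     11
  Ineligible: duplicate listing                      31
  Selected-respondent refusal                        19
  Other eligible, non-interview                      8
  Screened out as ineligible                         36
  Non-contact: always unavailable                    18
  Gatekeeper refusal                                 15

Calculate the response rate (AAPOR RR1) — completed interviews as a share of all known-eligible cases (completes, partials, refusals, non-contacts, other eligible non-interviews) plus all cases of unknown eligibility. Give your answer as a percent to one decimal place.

46.0%

Declined to participate = 15 + 19 = 34
Non-contacts = 14 + 18 = 32
Unknown if eligible = 31 + 20 = 51
Ineligible = 36 + 31 = 67
Num: 116
Denom: 116 + 11 + 34 + 32 + 8 + 51 = 252
RR1 = 116 / 252 = 0.4603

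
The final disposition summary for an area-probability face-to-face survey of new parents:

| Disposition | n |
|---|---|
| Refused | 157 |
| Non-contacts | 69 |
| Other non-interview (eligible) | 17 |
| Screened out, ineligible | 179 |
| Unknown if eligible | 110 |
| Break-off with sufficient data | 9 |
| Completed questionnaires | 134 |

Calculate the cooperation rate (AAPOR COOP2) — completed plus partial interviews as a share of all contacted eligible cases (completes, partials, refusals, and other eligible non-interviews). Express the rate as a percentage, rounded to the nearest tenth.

Num → 134 + 9 = 143
Base → 134 + 9 + 157 + 17 = 317
COOP2 = 143 / 317 = 0.4511

45.1%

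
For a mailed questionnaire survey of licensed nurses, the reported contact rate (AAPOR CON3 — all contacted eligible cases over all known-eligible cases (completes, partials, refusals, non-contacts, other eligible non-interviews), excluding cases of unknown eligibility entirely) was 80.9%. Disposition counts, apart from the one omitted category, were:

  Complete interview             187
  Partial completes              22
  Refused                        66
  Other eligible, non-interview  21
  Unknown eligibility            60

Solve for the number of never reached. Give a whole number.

Num → 187 + 22 + 66 + 21 = 296
CON3 = 296 / D = 0.809
D = 296 / 0.809 = 365.9
Remaining denominator categories sum to 296
never reached = 365.9 − 296 ≈ 70

70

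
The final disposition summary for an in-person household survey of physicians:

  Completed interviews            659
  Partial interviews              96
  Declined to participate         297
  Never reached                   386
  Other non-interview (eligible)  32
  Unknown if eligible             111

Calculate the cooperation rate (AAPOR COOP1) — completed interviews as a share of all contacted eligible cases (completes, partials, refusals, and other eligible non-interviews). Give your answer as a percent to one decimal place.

Num: 659
Base: 659 + 96 + 297 + 32 = 1084
COOP1 = 659 / 1084 = 0.6079

60.8%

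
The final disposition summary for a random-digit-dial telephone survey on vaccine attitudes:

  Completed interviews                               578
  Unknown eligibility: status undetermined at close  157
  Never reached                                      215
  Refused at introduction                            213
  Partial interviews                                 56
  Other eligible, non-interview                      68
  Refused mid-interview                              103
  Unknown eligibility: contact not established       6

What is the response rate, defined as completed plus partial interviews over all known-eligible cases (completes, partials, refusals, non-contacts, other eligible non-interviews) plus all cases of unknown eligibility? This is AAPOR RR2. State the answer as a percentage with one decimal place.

Refused = 213 + 103 = 316
Eligibility not determined = 6 + 157 = 163
Top = 578 + 56 = 634
Denom = 578 + 56 + 316 + 215 + 68 + 163 = 1396
RR2 = 634 / 1396 = 0.4542

45.4%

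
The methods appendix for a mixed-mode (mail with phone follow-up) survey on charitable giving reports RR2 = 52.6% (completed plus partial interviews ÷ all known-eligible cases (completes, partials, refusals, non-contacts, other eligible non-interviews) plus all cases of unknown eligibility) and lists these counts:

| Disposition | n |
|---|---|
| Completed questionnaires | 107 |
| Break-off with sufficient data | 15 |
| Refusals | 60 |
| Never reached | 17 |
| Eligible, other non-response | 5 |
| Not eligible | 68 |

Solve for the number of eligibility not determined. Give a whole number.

Top → 107 + 15 = 122
RR2 = 122 / D = 0.526
D = 122 / 0.526 = 231.9
Remaining denominator categories sum to 204
eligibility not determined = 231.9 − 204 ≈ 28

28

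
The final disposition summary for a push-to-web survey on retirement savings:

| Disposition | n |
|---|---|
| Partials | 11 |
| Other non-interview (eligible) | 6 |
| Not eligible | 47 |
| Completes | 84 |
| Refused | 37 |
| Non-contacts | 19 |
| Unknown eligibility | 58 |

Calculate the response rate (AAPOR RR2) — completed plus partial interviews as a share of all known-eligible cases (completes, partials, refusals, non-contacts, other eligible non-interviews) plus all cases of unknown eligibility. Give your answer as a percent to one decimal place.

44.2%

Numerator: 84 + 11 = 95
Denominator: 84 + 11 + 37 + 19 + 6 + 58 = 215
RR2 = 95 / 215 = 0.4419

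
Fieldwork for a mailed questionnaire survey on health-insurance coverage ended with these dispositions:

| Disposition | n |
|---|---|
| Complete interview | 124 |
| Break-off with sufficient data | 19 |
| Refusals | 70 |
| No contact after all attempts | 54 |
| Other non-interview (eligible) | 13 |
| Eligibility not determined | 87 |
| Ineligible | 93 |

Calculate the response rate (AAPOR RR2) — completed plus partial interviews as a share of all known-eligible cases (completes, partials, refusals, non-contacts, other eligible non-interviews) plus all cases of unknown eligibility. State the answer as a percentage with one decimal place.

Num → 124 + 19 = 143
Denominator → 124 + 19 + 70 + 54 + 13 + 87 = 367
RR2 = 143 / 367 = 0.3896

39.0%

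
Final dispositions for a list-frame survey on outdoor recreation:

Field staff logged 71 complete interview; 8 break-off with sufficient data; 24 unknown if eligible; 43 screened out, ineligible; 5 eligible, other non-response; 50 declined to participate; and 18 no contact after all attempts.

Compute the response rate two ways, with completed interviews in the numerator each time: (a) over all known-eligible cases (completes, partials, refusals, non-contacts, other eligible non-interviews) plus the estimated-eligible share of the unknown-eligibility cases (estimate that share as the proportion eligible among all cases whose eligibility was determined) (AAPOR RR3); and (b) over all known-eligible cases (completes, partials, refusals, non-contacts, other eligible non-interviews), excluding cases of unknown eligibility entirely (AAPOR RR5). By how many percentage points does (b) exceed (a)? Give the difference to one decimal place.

Num: 71
Known eligible: 71 + 8 + 50 + 18 + 5 = 152
e = 152 / (152 + 43) = 152 / 195 = 0.7795
Estimated eligible among unknowns: 0.7795 × 24 = 18.71
Denominator: 152 + 18.71 = 170.71
RR3 = 71 / 170.71 = 0.4159
Denominator: 71 + 8 + 50 + 18 + 5 = 152
RR5 = 71 / 152 = 0.4671
Difference = 46.71 − 41.59 = 5.12 percentage points

5.1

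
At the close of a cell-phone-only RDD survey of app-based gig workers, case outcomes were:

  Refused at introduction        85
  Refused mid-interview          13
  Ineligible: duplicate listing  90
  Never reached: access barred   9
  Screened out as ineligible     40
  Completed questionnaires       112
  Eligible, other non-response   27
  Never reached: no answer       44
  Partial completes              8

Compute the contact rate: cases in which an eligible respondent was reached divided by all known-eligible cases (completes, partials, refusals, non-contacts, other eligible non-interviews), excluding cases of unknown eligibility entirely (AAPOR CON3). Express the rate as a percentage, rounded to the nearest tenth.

82.2%

Refusal or break-off = 85 + 13 = 98
Non-contacts = 44 + 9 = 53
Not eligible = 40 + 90 = 130
Num → 112 + 8 + 98 + 27 = 245
Denom → 112 + 8 + 98 + 53 + 27 = 298
CON3 = 245 / 298 = 0.8221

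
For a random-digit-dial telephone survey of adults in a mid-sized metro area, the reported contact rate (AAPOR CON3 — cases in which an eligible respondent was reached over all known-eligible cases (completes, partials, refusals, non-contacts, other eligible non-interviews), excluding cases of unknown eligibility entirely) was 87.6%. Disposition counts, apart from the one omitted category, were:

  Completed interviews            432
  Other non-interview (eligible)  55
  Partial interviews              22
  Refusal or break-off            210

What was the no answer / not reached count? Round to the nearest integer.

Num: 432 + 22 + 210 + 55 = 719
CON3 = 719 / D = 0.876
D = 719 / 0.876 = 820.8
Other denominator terms total 719
no answer / not reached = 820.8 − 719 ≈ 102

102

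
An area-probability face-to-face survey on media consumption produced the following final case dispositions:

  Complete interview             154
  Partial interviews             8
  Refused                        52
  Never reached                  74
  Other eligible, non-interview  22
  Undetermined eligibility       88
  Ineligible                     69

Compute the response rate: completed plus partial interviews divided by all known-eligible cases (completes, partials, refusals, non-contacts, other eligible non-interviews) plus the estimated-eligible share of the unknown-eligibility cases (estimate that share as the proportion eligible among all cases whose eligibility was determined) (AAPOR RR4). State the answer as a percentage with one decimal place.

42.4%

Top = 154 + 8 = 162
Determined eligible = 154 + 8 + 52 + 74 + 22 = 310
e = 310 / (310 + 69) = 310 / 379 = 0.8179
Estimated eligible among unknowns = 0.8179 × 88 = 71.98
Denom = 310 + 71.98 = 381.98
RR4 = 162 / 381.98 = 0.4241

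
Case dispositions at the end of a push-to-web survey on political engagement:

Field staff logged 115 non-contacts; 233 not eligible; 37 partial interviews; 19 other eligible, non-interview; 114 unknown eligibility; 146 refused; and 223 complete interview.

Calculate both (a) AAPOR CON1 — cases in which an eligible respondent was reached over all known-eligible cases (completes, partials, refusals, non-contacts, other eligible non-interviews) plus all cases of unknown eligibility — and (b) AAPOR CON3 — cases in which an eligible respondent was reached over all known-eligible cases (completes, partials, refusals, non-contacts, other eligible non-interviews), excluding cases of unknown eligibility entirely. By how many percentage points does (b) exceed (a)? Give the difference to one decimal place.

13.7

Num: 223 + 37 + 146 + 19 = 425
Denom: 223 + 37 + 146 + 115 + 19 + 114 = 654
CON1 = 425 / 654 = 0.6498
Denom: 223 + 37 + 146 + 115 + 19 = 540
CON3 = 425 / 540 = 0.7870
Difference = 78.70 − 64.98 = 13.72 percentage points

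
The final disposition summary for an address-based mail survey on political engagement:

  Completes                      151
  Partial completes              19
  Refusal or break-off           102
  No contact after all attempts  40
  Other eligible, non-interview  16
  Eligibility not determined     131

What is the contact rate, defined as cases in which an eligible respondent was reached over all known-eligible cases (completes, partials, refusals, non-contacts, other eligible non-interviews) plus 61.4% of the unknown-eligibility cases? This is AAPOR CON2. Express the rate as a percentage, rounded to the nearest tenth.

70.5%

Numerator = 151 + 19 + 102 + 16 = 288
Eligible (known) = 151 + 19 + 102 + 40 + 16 = 328
e × U = 0.6140 × 131 = 80.43
Denom = 328 + 80.43 = 408.43
CON2 = 288 / 408.43 = 0.7051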